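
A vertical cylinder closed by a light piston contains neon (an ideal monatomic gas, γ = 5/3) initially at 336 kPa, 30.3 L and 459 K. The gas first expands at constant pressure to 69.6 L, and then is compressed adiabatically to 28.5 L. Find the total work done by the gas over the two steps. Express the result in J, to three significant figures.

W_total ≈ -15300 J

Step 1 (isobaric): W = PΔV = (336 kPa)(69.6 − 30.3 L) = 13205 J.
After step 1: P = 336 kPa, V = 69.6 L, T = 1054 K.
Step 2 (adiabatic): W = (P₁V₁ − P₂V₂)/(γ−1) = (23386 − 42409)/0.667 = -28535 J.
W_total = 13205 − 28535 = -15330 J.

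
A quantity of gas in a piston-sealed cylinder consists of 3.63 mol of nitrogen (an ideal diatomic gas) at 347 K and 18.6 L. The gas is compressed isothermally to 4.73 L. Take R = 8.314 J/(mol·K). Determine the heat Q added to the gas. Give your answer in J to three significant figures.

Q ≈ -14300 J

Isothermal ⇒ ΔU = 0, so Q = W = nRT ln(V₂/V₁).
Q = (3.63)(8.314)(347) ln(4.73/18.6) = 10472 × -1.369 = -14339 J.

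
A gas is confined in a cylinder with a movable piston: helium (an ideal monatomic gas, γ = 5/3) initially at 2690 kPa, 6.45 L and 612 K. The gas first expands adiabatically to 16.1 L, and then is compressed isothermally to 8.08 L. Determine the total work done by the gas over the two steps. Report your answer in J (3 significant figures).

W_total ≈ 5380 J

Step 1 (adiabatic): W = (P₁V₁ − P₂V₂)/(γ−1) = (17350 − 9429)/0.667 = 11882 J.
After step 1: P = 585.7 kPa, V = 16.1 L, T = 332.6 K.
Step 2 (isothermal): W = P₁V₁ ln(V₂/V₁) = (9429) ln(8.08/16.1) = -6501 J.
W_total = 11882 − 6501 = 5382 J.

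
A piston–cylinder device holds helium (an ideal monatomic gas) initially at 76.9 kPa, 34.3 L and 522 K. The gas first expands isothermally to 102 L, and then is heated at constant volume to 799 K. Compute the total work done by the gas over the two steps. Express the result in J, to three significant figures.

W_total ≈ 2870 J

Step 1 (isothermal): W = P₁V₁ ln(V₂/V₁) = (2638) ln(102/34.3) = 2875 J.
Step 2 (isochoric): W = 0 (constant volume).
W_total = 2875 + 0 = 2875 J.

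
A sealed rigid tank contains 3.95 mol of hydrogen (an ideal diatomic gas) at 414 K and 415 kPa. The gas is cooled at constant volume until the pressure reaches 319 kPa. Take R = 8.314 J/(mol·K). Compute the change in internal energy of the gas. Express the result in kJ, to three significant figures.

Constant volume ⇒ W = 0, so Q = ΔU = nCᵥΔT with Cᵥ = 5R/2 = 20.79 J/(mol·K).
At constant V, T₂/T₁ = P₂/P₁ ⇒ ΔT = T₁(P₂/P₁ − 1) = 414·(319/415 − 1) = -95.77 K.
ΔU = (3.95)(20.79)(-95.77) = -7863 J.

ΔU ≈ -7.86 kJ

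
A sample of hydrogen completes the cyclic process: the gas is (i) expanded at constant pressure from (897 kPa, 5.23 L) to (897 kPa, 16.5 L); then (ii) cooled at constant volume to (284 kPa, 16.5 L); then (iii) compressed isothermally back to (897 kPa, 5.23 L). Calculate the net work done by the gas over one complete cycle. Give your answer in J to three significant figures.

W_net ≈ 4730 J

Leg (i): W = PΔV = (897)(16.5 − 5.23) = 10109 J.
Leg (ii): W = 0.
Leg (iii): W = PᵢVᵢ ln(V_f/Vᵢ) = (4686) ln(5.23/16.5) = -5384 J.
W_net = 10109 − 5384 = 4725 J.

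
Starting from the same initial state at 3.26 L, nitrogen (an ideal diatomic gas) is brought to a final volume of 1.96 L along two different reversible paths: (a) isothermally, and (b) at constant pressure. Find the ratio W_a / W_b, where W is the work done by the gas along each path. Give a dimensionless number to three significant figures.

W_a / W_b ≈ 1.28

Path (a) isothermal: W = P₁V₁ ln(V₂/V₁) → W_a/(P₁V₁) = -0.5088.
Path (b) isobaric: W = P₁(V₂ − V₁) → W_b/(P₁V₁) = -0.3988.
W_a / W_b = -0.5088 / -0.3988 = 1.276.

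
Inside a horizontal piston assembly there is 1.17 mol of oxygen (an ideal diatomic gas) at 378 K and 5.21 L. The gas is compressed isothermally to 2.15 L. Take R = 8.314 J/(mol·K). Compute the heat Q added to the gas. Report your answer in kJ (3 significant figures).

Isothermal ⇒ ΔU = 0, so Q = W = nRT ln(V₂/V₁).
Q = (1.17)(8.314)(378) ln(2.15/5.21) = 3677 × -0.8851 = -3255 J.

Q ≈ -3.25 kJ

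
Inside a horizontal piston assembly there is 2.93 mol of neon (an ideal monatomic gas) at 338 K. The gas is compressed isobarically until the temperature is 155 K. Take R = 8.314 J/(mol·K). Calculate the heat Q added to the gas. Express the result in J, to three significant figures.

Isobaric: W = nRΔT = (2.93)(8.314)(-183) = -4458 J.
ΔU = nCᵥΔT with Cᵥ = 3R/2: ΔU = (2.93)(12.47)(-183) = -6687 J.
Q = ΔU + W = -6687 − 4458 = -11145 J.

Q ≈ -11100 J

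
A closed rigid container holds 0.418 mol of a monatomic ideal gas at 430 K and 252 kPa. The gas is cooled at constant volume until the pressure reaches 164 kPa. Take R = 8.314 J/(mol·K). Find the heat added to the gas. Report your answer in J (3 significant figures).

Q ≈ -783 J

Constant volume ⇒ W = 0, so Q = ΔU = nCᵥΔT with Cᵥ = 3R/2 = 12.47 J/(mol·K).
At constant V, T₂/T₁ = P₂/P₁ ⇒ ΔT = T₁(P₂/P₁ − 1) = 430·(164/252 − 1) = -150.2 K.
ΔU = (0.418)(12.47)(-150.2) = -782.8 J.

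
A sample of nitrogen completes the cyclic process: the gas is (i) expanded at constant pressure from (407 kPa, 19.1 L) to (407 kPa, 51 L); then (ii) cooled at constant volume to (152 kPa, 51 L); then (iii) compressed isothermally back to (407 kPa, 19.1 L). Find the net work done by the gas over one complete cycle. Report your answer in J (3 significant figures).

Leg (i): W = PΔV = (407)(51 − 19.1) = 12983 J.
Leg (ii): W = 0.
Leg (iii): W = PᵢVᵢ ln(V_f/Vᵢ) = (7752) ln(19.1/51) = -7614 J.
W_net = 12983 − 7614 = 5370 J.

W_net ≈ 5370 J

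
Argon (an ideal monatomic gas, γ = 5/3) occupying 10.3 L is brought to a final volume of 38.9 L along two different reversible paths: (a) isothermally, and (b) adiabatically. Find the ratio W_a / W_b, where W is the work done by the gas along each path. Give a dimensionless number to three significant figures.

Path (a) isothermal: W = P₁V₁ ln(V₂/V₁) → W_a/(P₁V₁) = 1.329.
Path (b) adiabatic: W = P₁V₁(1 − (V₁/V₂)^(γ−1))/(γ−1) → W_b/(P₁V₁) = 0.8815.
W_a / W_b = 1.329 / 0.8815 = 1.508.

W_a / W_b ≈ 1.51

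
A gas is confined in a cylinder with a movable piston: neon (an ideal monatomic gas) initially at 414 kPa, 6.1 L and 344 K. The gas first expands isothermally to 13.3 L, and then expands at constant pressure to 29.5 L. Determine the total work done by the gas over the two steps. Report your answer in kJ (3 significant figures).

Step 1 (isothermal): W = P₁V₁ ln(V₂/V₁) = (2525) ln(13.3/6.1) = 1968 J.
After step 1: P = 189.9 kPa, V = 13.3 L, T = 344 K.
Step 2 (isobaric): W = PΔV = (189.9 kPa)(29.5 − 13.3 L) = 3076 J.
W_total = 1968 + 3076 = 5045 J.

W_total ≈ 5.04 kJ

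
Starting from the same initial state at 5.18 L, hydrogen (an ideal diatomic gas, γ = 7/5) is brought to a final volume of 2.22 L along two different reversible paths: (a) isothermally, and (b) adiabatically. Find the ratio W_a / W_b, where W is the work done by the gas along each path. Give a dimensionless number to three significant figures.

Path (a) isothermal: W = P₁V₁ ln(V₂/V₁) → W_a/(P₁V₁) = -0.8473.
Path (b) adiabatic: W = P₁V₁(1 − (V₁/V₂)^(γ−1))/(γ−1) → W_b/(P₁V₁) = -1.009.
W_a / W_b = -0.8473 / -1.009 = 0.8401.

W_a / W_b ≈ 0.840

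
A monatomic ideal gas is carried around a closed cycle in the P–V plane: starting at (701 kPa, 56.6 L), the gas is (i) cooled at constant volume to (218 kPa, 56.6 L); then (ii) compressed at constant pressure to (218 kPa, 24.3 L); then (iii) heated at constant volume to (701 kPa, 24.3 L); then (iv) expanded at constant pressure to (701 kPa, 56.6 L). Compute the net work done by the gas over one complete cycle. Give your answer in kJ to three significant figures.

Constant-volume legs do no work.
W(ii) = (218)(24.3 − 56.6) = -7041 J; W(iv) = (701)(56.6 − 24.3) = 22642 J.
W_net = -7041 + 22642 = 15601 J (the clockwise enclosed area).

W_net ≈ 15.6 kJ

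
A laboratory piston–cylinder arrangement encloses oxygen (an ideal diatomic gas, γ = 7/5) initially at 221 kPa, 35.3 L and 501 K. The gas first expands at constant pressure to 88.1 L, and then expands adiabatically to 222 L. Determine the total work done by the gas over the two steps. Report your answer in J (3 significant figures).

W_total ≈ 26700 J

Step 1 (isobaric): W = PΔV = (221 kPa)(88.1 − 35.3 L) = 11669 J.
After step 1: P = 221 kPa, V = 88.1 L, T = 1250 K.
Step 2 (adiabatic): W = (P₁V₁ − P₂V₂)/(γ−1) = (19470 − 13453)/0.4 = 15043 J.
W_total = 11669 + 15043 = 26712 J.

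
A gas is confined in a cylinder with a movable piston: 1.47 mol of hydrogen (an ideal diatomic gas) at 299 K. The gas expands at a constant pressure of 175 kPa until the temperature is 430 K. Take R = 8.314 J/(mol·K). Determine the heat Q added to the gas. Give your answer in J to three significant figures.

Q ≈ 5600 J

Isobaric: W = nRΔT = (1.47)(8.314)(131) = 1601 J.
ΔU = nCᵥΔT with Cᵥ = 5R/2: ΔU = (1.47)(20.79)(131) = 4003 J.
Q = ΔU + W = 4003 + 1601 = 5604 J.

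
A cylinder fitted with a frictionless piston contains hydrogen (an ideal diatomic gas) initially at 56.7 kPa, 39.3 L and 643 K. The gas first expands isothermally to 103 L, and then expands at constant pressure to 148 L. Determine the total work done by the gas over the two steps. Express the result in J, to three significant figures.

Step 1 (isothermal): W = P₁V₁ ln(V₂/V₁) = (2228) ln(103/39.3) = 2147 J.
After step 1: P = 21.63 kPa, V = 103 L, T = 643 K.
Step 2 (isobaric): W = PΔV = (21.63 kPa)(148 − 103 L) = 973.5 J.
W_total = 2147 + 973.5 = 3121 J.

W_total ≈ 3120 J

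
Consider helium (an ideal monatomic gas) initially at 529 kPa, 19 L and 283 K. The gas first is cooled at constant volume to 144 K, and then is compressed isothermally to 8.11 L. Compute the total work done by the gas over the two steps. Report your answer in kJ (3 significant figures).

Step 1 (isochoric): W = 0 (constant volume).
After step 1: P = 269.2 kPa (V unchanged).
Step 2 (isothermal): W = P₁V₁ ln(V₂/V₁) = (5114) ln(8.11/19) = -4354 J.
W_total = 0 − 4354 = -4354 J.

W_total ≈ -4.35 kJ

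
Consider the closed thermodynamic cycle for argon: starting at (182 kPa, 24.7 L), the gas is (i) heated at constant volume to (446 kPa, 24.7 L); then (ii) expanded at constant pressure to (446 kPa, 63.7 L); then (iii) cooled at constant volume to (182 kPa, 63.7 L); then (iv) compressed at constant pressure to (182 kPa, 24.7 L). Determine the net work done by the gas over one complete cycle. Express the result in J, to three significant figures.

W_net ≈ 10300 J

Constant-volume legs do no work.
W(ii) = (446)(63.7 − 24.7) = 17394 J; W(iv) = (182)(24.7 − 63.7) = -7098 J.
W_net = 17394 − 7098 = 10296 J (the clockwise enclosed area).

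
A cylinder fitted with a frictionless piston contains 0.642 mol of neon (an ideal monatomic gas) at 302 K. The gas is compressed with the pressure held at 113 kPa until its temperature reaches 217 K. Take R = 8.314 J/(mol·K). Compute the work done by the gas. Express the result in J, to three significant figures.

W ≈ -454 J

Isobaric: W = P ΔV = nR ΔT.
W = (0.642)(8.314)(217 − 302) = -453.7 J.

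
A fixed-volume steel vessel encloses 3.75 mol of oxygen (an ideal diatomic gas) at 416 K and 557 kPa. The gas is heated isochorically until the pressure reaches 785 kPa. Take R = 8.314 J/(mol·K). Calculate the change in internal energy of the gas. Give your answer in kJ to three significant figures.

ΔU ≈ 13.3 kJ

Constant volume ⇒ W = 0, so Q = ΔU = nCᵥΔT with Cᵥ = 5R/2 = 20.79 J/(mol·K).
At constant V, T₂/T₁ = P₂/P₁ ⇒ ΔT = T₁(P₂/P₁ − 1) = 416·(785/557 − 1) = 170.3 K.
ΔU = (3.75)(20.79)(170.3) = 13273 J.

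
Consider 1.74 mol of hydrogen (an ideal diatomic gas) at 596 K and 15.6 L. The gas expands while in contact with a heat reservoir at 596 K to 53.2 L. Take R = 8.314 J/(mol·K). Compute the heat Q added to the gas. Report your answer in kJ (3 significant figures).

Isothermal ⇒ ΔU = 0, so Q = W = nRT ln(V₂/V₁).
Q = (1.74)(8.314)(596) ln(53.2/15.6) = 8622 × 1.227 = 10577 J.

Q ≈ 10.6 kJ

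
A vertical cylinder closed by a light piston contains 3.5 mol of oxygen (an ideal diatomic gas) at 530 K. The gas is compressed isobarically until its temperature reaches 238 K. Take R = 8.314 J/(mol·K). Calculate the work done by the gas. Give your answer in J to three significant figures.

W ≈ -8500 J

Isobaric: W = P ΔV = nR ΔT.
W = (3.5)(8.314)(238 − 530) = -8497 J.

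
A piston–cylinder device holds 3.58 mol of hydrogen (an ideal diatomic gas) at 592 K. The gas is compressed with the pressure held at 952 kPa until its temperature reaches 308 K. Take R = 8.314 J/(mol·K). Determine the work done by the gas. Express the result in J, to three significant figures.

Isobaric: W = P ΔV = nR ΔT.
W = (3.58)(8.314)(308 − 592) = -8453 J.

W ≈ -8450 J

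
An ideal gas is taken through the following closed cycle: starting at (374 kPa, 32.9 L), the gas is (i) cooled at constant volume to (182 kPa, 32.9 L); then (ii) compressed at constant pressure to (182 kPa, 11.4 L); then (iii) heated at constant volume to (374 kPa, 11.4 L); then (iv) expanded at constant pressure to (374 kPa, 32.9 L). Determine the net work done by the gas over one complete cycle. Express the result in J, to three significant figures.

W_net ≈ 4130 J

Constant-volume legs do no work.
W(ii) = (182)(11.4 − 32.9) = -3913 J; W(iv) = (374)(32.9 − 11.4) = 8041 J.
W_net = -3913 + 8041 = 4128 J (the clockwise enclosed area).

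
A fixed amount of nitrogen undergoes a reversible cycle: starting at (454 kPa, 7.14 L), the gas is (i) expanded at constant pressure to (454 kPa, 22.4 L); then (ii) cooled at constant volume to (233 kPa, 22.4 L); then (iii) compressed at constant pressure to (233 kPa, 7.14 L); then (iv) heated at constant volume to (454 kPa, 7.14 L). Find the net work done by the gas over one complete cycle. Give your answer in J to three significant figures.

Constant-volume legs do no work.
W(i) = (454)(22.4 − 7.14) = 6928 J; W(iii) = (233)(7.14 − 22.4) = -3556 J.
W_net = 6928 − 3556 = 3372 J (the clockwise enclosed area).

W_net ≈ 3370 J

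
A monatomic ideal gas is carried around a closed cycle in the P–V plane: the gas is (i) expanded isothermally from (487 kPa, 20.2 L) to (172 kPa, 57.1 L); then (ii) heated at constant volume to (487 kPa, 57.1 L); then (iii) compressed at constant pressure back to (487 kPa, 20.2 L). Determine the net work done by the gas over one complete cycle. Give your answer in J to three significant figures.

W_net ≈ -7750 J

Leg (i): W = PᵢVᵢ ln(V_f/Vᵢ) = (9837) ln(57.1/20.2) = 10222 J.
Leg (ii): W = 0.
Leg (iii): W = PΔV = (487)(20.2 − 57.1) = -17970 J.
W_net = 10222 − 17970 = -7748 J.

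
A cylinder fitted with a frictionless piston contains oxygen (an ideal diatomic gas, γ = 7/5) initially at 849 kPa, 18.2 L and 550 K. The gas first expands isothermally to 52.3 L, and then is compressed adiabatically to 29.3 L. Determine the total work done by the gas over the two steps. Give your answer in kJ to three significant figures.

W_total ≈ 6.24 kJ

Step 1 (isothermal): W = P₁V₁ ln(V₂/V₁) = (15452) ln(52.3/18.2) = 16311 J.
After step 1: P = 295.4 kPa, V = 52.3 L, T = 550 K.
Step 2 (adiabatic): W = (P₁V₁ − P₂V₂)/(γ−1) = (15452 − 19482)/0.4 = -10075 J.
W_total = 16311 − 10075 = 6235 J.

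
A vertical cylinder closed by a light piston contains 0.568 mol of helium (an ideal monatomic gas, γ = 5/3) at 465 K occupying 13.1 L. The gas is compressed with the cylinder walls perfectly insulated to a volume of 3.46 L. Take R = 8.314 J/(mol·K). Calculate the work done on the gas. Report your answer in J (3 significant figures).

Adiabatic: TV^(γ−1) = const with γ = 5/3.
T₂ = T₁ (V₁/V₂)^(γ−1) = 465 × (13.1/3.46)^0.667 = 465 × 2.429 = 1130 K.
W_by = nCᵥ(T₁ − T₂) = (0.568)(12.47)(465 − 1130) = -4708 J.
Work on gas = −W_by = 4708 J.

W ≈ 4710 J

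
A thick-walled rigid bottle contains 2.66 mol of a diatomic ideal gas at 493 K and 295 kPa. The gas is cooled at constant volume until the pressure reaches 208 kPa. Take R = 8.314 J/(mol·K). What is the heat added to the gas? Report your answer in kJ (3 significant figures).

Q ≈ -8.04 kJ

Constant volume ⇒ W = 0, so Q = ΔU = nCᵥΔT with Cᵥ = 5R/2 = 20.79 J/(mol·K).
At constant V, T₂/T₁ = P₂/P₁ ⇒ ΔT = T₁(P₂/P₁ − 1) = 493·(208/295 − 1) = -145.4 K.
ΔU = (2.66)(20.79)(-145.4) = -8039 J.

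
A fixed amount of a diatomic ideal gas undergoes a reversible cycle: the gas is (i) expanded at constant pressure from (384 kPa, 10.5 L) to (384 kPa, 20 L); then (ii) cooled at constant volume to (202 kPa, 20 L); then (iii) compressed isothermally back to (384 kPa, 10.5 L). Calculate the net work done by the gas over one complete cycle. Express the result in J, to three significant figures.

W_net ≈ 1040 J

Leg (i): W = PΔV = (384)(20 − 10.5) = 3648 J.
Leg (ii): W = 0.
Leg (iii): W = PᵢVᵢ ln(V_f/Vᵢ) = (4040) ln(10.5/20) = -2603 J.
W_net = 3648 − 2603 = 1045 J.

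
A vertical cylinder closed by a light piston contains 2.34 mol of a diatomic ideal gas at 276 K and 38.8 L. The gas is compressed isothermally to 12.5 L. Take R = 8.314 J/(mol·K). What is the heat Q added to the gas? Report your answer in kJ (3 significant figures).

Q ≈ -6.08 kJ

Isothermal ⇒ ΔU = 0, so Q = W = nRT ln(V₂/V₁).
Q = (2.34)(8.314)(276) ln(12.5/38.8) = 5370 × -1.133 = -6082 J.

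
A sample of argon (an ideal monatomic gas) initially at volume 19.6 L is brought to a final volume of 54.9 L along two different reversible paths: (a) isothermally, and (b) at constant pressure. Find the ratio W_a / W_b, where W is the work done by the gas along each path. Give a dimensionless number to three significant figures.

Path (a) isothermal: W = P₁V₁ ln(V₂/V₁) → W_a/(P₁V₁) = 1.03.
Path (b) isobaric: W = P₁(V₂ − V₁) → W_b/(P₁V₁) = 1.801.
W_a / W_b = 1.03 / 1.801 = 0.5719.

W_a / W_b ≈ 0.572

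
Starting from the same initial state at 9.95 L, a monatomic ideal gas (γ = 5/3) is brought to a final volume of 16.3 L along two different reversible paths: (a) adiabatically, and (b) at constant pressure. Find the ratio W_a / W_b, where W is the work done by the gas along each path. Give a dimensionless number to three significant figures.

Path (a) adiabatic: W = P₁V₁(1 − (V₁/V₂)^(γ−1))/(γ−1) → W_a/(P₁V₁) = 0.4206.
Path (b) isobaric: W = P₁(V₂ − V₁) → W_b/(P₁V₁) = 0.6382.
W_a / W_b = 0.4206 / 0.6382 = 0.6591.

W_a / W_b ≈ 0.659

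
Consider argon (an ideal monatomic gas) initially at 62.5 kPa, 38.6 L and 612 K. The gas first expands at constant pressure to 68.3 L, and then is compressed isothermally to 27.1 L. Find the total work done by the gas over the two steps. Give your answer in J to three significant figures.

W_total ≈ -2090 J

Step 1 (isobaric): W = PΔV = (62.5 kPa)(68.3 − 38.6 L) = 1856 J.
After step 1: P = 62.5 kPa, V = 68.3 L, T = 1083 K.
Step 2 (isothermal): W = P₁V₁ ln(V₂/V₁) = (4269) ln(27.1/68.3) = -3946 J.
W_total = 1856 − 3946 = -2090 J.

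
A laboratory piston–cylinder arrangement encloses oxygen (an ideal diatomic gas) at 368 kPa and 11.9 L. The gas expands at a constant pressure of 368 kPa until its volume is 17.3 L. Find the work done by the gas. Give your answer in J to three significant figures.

W ≈ 1990 J

Isobaric: W = P ΔV.
W = (368 kPa)(17.3 − 11.9 L) = (368)(5.4) = 1987 J.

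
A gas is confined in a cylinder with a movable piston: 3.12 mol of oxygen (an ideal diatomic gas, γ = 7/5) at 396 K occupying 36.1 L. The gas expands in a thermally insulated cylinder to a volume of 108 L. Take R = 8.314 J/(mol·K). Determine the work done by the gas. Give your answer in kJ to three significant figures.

W ≈ 9.11 kJ

Adiabatic: TV^(γ−1) = const with γ = 7/5.
T₂ = T₁ (V₁/V₂)^(γ−1) = 396 × (36.1/108)^0.4 = 396 × 0.6451 = 255.5 K.
W_by = nCᵥ(T₁ − T₂) = (3.12)(20.79)(396 − 255.5) = 9114 J.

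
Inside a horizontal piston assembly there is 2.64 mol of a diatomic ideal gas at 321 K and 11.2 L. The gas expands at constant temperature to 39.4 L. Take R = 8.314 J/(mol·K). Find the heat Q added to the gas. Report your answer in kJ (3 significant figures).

Q ≈ 8.86 kJ

Isothermal ⇒ ΔU = 0, so Q = W = nRT ln(V₂/V₁).
Q = (2.64)(8.314)(321) ln(39.4/11.2) = 7046 × 1.258 = 8862 J.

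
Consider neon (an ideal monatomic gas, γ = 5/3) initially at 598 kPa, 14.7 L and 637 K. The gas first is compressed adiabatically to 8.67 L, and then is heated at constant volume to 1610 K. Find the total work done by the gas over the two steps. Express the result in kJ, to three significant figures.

Step 1 (adiabatic): W = (P₁V₁ − P₂V₂)/(γ−1) = (8791 − 12499)/0.667 = -5563 J.
Step 2 (isochoric): W = 0 (constant volume).
W_total = -5563 + 0 = -5563 J.

W_total ≈ -5.56 kJ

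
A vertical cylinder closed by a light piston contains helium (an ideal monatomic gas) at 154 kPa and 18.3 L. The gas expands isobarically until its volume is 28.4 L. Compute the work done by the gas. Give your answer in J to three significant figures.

W ≈ 1560 J

Isobaric: W = P ΔV.
W = (154 kPa)(28.4 − 18.3 L) = (154)(10.1) = 1555 J.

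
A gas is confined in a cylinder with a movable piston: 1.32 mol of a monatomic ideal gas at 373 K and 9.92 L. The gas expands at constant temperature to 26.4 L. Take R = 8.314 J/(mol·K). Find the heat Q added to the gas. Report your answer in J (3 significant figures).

Isothermal ⇒ ΔU = 0, so Q = W = nRT ln(V₂/V₁).
Q = (1.32)(8.314)(373) ln(26.4/9.92) = 4093 × 0.9788 = 4007 J.

Q ≈ 4010 J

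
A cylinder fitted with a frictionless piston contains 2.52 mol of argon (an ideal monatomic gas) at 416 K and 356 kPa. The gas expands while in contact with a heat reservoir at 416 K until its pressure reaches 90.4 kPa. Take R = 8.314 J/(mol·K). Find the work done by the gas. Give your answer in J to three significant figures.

Isothermal process: W = nRT ln(V₂/V₁) = nRT ln(P₁/P₂).
W = (2.52)(8.314)(416) × ln(356/90.4)
  = 8716 × ln(3.938) = 8716 × 1.371
W_by_gas = 11947 J.

W ≈ 11900 J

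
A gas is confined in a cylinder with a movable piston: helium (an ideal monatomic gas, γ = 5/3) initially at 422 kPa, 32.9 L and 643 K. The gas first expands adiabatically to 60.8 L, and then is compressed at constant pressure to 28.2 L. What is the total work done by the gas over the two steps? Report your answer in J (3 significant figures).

Step 1 (adiabatic): W = (P₁V₁ − P₂V₂)/(γ−1) = (13884 − 9219)/0.667 = 6997 J.
After step 1: P = 151.6 kPa, V = 60.8 L, T = 427 K.
Step 2 (isobaric): W = PΔV = (151.6 kPa)(28.2 − 60.8 L) = -4943 J.
W_total = 6997 − 4943 = 2053 J.

W_total ≈ 2050 J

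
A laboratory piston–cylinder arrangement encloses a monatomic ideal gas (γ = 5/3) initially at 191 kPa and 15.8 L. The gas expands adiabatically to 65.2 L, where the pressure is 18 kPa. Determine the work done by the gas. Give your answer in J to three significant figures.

Adiabatic: W = (P₁V₁ − P₂V₂)/(γ − 1) with γ = 5/3.
P₁V₁ = 3018 J, P₂V₂ = 1174 J.
W = (3018 − 1174) / 0.6667 = 2766 J.

W ≈ 2770 J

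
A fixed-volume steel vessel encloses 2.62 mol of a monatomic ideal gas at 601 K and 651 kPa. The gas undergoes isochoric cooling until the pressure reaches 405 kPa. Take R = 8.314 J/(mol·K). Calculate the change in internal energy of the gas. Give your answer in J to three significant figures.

Constant volume ⇒ W = 0, so Q = ΔU = nCᵥΔT with Cᵥ = 3R/2 = 12.47 J/(mol·K).
At constant V, T₂/T₁ = P₂/P₁ ⇒ ΔT = T₁(P₂/P₁ − 1) = 601·(405/651 − 1) = -227.1 K.
ΔU = (2.62)(12.47)(-227.1) = -7420 J.

ΔU ≈ -7420 J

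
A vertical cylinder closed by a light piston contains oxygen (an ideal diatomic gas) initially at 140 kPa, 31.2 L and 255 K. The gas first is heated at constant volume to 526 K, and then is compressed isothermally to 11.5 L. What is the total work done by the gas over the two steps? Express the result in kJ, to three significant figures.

W_total ≈ -8.99 kJ

Step 1 (isochoric): W = 0 (constant volume).
After step 1: P = 288.8 kPa (V unchanged).
Step 2 (isothermal): W = P₁V₁ ln(V₂/V₁) = (9010) ln(11.5/31.2) = -8993 J.
W_total = 0 − 8993 = -8993 J.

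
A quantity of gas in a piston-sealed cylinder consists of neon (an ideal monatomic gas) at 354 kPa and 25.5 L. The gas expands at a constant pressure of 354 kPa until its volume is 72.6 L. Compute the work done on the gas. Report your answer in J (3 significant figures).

Isobaric: W = P ΔV.
W = (354 kPa)(72.6 − 25.5 L) = (354)(47.1) = 16673 J.
Work on gas = −W_by = -16673 J.

W ≈ -16700 J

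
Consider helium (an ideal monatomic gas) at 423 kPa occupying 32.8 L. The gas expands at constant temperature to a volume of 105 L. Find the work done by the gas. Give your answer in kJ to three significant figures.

W ≈ 16.1 kJ

Isothermal: W = nRT ln(V₂/V₁) = P₁V₁ ln(V₂/V₁).
P₁V₁ = (423 kPa)(32.8 L) = 13874 J.
W = 13874 × ln(105/32.8) = 13874 × 1.164
W_by_gas = 16143 J.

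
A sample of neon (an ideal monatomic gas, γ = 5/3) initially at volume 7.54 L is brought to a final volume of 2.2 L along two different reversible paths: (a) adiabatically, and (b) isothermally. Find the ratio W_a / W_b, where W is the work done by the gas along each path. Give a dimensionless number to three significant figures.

W_a / W_b ≈ 1.55

Path (a) adiabatic: W = P₁V₁(1 − (V₁/V₂)^(γ−1))/(γ−1) → W_a/(P₁V₁) = -1.91.
Path (b) isothermal: W = P₁V₁ ln(V₂/V₁) → W_b/(P₁V₁) = -1.232.
W_a / W_b = -1.91 / -1.232 = 1.55.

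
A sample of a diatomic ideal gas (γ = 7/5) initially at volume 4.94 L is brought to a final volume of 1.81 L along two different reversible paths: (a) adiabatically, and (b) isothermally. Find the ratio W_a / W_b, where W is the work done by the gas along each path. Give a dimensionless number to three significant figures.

Path (a) adiabatic: W = P₁V₁(1 − (V₁/V₂)^(γ−1))/(γ−1) → W_a/(P₁V₁) = -1.236.
Path (b) isothermal: W = P₁V₁ ln(V₂/V₁) → W_b/(P₁V₁) = -1.004.
W_a / W_b = -1.236 / -1.004 = 1.231.

W_a / W_b ≈ 1.23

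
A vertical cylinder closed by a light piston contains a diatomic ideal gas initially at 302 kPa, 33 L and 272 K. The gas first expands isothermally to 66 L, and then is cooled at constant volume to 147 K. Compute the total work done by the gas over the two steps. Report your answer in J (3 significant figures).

Step 1 (isothermal): W = P₁V₁ ln(V₂/V₁) = (9966) ln(66/33) = 6908 J.
Step 2 (isochoric): W = 0 (constant volume).
W_total = 6908 + 0 = 6908 J.

W_total ≈ 6910 J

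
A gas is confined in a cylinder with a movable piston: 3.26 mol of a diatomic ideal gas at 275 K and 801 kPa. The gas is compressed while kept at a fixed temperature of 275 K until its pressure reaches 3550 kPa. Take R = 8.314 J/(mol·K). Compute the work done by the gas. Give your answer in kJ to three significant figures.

Isothermal process: W = nRT ln(V₂/V₁) = nRT ln(P₁/P₂).
W = (3.26)(8.314)(275) × ln(801/3550)
  = 7454 × ln(0.2256) = 7454 × -1.489
W_by_gas = -11097 J.

W ≈ -11.1 kJ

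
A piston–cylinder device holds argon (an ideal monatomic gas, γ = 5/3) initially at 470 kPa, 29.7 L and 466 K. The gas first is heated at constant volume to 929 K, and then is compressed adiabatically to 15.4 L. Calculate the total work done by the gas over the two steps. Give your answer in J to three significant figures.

Step 1 (isochoric): W = 0 (constant volume).
After step 1: P = 937 kPa (V unchanged).
Step 2 (adiabatic): W = (P₁V₁ − P₂V₂)/(γ−1) = (27828 − 43116)/0.667 = -22932 J.
W_total = 0 − 22932 = -22932 J.

W_total ≈ -22900 J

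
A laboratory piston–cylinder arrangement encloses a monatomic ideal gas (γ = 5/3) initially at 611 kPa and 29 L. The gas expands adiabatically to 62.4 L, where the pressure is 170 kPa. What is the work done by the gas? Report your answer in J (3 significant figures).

Adiabatic: W = (P₁V₁ − P₂V₂)/(γ − 1) with γ = 5/3.
P₁V₁ = 17719 J, P₂V₂ = 10608 J.
W = (17719 − 10608) / 0.6667 = 10666 J.

W ≈ 10700 J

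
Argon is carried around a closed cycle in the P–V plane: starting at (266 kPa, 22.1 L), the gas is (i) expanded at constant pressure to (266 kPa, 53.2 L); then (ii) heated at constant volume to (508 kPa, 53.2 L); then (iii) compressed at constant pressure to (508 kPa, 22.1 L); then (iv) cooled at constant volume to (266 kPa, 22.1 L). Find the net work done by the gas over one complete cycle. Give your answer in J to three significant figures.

Constant-volume legs do no work.
W(i) = (266)(53.2 − 22.1) = 8273 J; W(iii) = (508)(22.1 − 53.2) = -15799 J.
W_net = 8273 − 15799 = -7526 J (the counter-clockwise enclosed area).

W_net ≈ -7530 J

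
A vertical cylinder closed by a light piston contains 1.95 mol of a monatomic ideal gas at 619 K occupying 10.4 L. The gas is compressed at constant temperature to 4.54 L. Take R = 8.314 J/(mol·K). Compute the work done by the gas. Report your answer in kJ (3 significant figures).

Isothermal: W = nRT ln(V₂/V₁).
W = (1.95)(8.314)(619) × ln(4.54/10.4)
  = 10035 × -0.8289
W_by_gas = -8318 J.

W ≈ -8.32 kJ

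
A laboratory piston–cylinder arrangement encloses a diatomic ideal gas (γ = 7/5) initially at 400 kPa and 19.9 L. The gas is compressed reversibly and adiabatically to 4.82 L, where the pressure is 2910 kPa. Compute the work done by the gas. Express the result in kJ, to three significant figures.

W ≈ -15.2 kJ

Adiabatic: W = (P₁V₁ − P₂V₂)/(γ − 1) with γ = 7/5.
P₁V₁ = 7960 J, P₂V₂ = 14026 J.
W = (7960 − 14026) / 0.4 = -15166 J.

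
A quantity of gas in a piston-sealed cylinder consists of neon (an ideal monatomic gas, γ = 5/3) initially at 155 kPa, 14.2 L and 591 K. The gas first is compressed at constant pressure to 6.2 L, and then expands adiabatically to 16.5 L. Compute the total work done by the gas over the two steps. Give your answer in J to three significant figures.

Step 1 (isobaric): W = PΔV = (155 kPa)(6.2 − 14.2 L) = -1240 J.
After step 1: P = 155 kPa, V = 6.2 L, T = 258 K.
Step 2 (adiabatic): W = (P₁V₁ − P₂V₂)/(γ−1) = (961 − 500.4)/0.667 = 690.9 J.
W_total = -1240 + 690.9 = -549.1 J.

W_total ≈ -549 J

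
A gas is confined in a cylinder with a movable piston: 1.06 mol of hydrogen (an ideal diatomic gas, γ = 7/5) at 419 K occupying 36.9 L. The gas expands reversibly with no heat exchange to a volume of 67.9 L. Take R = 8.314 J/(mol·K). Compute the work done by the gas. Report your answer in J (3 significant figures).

W ≈ 2000 J

Adiabatic: TV^(γ−1) = const with γ = 7/5.
T₂ = T₁ (V₁/V₂)^(γ−1) = 419 × (36.9/67.9)^0.4 = 419 × 0.7835 = 328.3 K.
W_by = nCᵥ(T₁ − T₂) = (1.06)(20.79)(419 − 328.3) = 1998 J.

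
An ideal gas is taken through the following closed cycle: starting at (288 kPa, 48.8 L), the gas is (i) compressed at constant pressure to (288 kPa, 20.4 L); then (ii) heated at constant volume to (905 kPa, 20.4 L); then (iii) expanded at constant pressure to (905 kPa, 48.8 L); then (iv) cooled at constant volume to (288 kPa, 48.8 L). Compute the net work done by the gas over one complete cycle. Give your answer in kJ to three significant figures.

W_net ≈ 17.5 kJ

Constant-volume legs do no work.
W(i) = (288)(20.4 − 48.8) = -8179 J; W(iii) = (905)(48.8 − 20.4) = 25702 J.
W_net = -8179 + 25702 = 17523 J (the clockwise enclosed area).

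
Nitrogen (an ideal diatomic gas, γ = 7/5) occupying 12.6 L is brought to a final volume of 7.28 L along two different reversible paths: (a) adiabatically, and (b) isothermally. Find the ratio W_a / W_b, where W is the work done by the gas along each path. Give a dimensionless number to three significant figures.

W_a / W_b ≈ 1.12

Path (a) adiabatic: W = P₁V₁(1 − (V₁/V₂)^(γ−1))/(γ−1) → W_a/(P₁V₁) = -0.6134.
Path (b) isothermal: W = P₁V₁ ln(V₂/V₁) → W_b/(P₁V₁) = -0.5486.
W_a / W_b = -0.6134 / -0.5486 = 1.118.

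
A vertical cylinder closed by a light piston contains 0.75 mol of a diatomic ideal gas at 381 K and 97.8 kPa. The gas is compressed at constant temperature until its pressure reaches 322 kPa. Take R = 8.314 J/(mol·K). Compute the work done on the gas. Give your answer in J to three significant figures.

W ≈ 2830 J

Isothermal process: W = nRT ln(V₂/V₁) = nRT ln(P₁/P₂).
W = (0.75)(8.314)(381) × ln(97.8/322)
  = 2376 × ln(0.3037) = 2376 × -1.192
W_by_gas = -2831 J; work on gas = −W_by = 2831 J.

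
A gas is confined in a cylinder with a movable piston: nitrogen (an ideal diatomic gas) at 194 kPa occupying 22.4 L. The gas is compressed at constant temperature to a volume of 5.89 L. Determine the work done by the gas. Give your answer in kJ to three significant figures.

W ≈ -5.80 kJ

Isothermal: W = nRT ln(V₂/V₁) = P₁V₁ ln(V₂/V₁).
P₁V₁ = (194 kPa)(22.4 L) = 4346 J.
W = 4346 × ln(5.89/22.4) = 4346 × -1.336
W_by_gas = -5805 J.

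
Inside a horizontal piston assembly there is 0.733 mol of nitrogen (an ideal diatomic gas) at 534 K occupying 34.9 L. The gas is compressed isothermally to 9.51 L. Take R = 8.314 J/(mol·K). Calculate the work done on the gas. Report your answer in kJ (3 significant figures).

Isothermal: W = nRT ln(V₂/V₁).
W = (0.733)(8.314)(534) × ln(9.51/34.9)
  = 3254 × -1.3
W_by_gas = -4231 J; work on gas = −W_by = 4231 J.

W ≈ 4.23 kJ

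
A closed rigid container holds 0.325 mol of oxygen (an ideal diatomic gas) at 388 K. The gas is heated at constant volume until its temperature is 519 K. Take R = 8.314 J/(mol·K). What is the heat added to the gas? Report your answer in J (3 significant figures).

Constant volume ⇒ W = 0, so Q = ΔU = nCᵥΔT with Cᵥ = 5R/2 = 20.79 J/(mol·K).
ΔU = (0.325)(20.79)(519 − 388) = 884.9 J.

Q ≈ 885 J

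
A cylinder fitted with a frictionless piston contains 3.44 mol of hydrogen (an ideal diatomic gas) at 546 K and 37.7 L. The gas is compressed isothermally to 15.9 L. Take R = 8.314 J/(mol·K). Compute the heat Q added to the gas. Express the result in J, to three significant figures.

Q ≈ -13500 J

Isothermal ⇒ ΔU = 0, so Q = W = nRT ln(V₂/V₁).
Q = (3.44)(8.314)(546) ln(15.9/37.7) = 15616 × -0.8633 = -13482 J.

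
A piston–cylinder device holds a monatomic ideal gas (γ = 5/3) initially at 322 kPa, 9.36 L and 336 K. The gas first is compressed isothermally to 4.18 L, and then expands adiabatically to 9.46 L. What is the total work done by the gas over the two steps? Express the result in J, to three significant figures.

W_total ≈ -531 J

Step 1 (isothermal): W = P₁V₁ ln(V₂/V₁) = (3014) ln(4.18/9.36) = -2430 J.
After step 1: P = 721 kPa, V = 4.18 L, T = 336 K.
Step 2 (adiabatic): W = (P₁V₁ − P₂V₂)/(γ−1) = (3014 − 1748)/0.667 = 1898 J.
W_total = -2430 + 1898 = -531.4 J.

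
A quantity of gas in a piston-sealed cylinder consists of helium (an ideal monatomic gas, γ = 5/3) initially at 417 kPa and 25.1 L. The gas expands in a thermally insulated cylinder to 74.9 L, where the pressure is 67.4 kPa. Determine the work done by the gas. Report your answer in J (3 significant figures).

Adiabatic: W = (P₁V₁ − P₂V₂)/(γ − 1) with γ = 5/3.
P₁V₁ = 10467 J, P₂V₂ = 5048 J.
W = (10467 − 5048) / 0.6667 = 8128 J.

W ≈ 8130 J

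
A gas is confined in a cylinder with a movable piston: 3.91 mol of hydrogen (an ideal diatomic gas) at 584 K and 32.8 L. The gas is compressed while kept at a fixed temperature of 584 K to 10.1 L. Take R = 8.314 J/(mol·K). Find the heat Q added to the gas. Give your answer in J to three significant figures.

Isothermal ⇒ ΔU = 0, so Q = W = nRT ln(V₂/V₁).
Q = (3.91)(8.314)(584) ln(10.1/32.8) = 18985 × -1.178 = -22362 J.

Q ≈ -22400 J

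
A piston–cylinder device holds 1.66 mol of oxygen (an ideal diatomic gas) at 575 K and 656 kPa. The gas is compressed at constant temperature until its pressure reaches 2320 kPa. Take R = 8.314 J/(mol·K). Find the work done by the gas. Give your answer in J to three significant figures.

W ≈ -10000 J

Isothermal process: W = nRT ln(V₂/V₁) = nRT ln(P₁/P₂).
W = (1.66)(8.314)(575) × ln(656/2320)
  = 7936 × ln(0.2828) = 7936 × -1.263
W_by_gas = -10024 J.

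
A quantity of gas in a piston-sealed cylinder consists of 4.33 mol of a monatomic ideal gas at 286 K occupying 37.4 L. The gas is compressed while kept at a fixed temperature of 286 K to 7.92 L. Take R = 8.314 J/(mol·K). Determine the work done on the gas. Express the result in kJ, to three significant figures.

W ≈ 16.0 kJ

Isothermal: W = nRT ln(V₂/V₁).
W = (4.33)(8.314)(286) × ln(7.92/37.4)
  = 10296 × -1.552
W_by_gas = -15982 J; work on gas = −W_by = 15982 J.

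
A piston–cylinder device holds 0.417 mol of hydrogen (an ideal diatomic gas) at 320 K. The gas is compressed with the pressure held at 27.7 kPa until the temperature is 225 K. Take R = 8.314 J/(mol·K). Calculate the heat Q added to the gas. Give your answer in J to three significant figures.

Isobaric: W = nRΔT = (0.417)(8.314)(-95) = -329.4 J.
ΔU = nCᵥΔT with Cᵥ = 5R/2: ΔU = (0.417)(20.79)(-95) = -823.4 J.
Q = ΔU + W = -823.4 − 329.4 = -1153 J.

Q ≈ -1150 J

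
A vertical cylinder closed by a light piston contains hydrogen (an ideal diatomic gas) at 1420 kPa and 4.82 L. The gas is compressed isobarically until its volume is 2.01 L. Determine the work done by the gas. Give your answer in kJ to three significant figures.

W ≈ -3.99 kJ

Isobaric: W = P ΔV.
W = (1420 kPa)(2.01 − 4.82 L) = (1420)(-2.81) = -3990 J.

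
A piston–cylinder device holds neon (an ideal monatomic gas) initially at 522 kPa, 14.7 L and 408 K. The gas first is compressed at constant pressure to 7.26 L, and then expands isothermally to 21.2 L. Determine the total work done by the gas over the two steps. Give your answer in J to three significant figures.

W_total ≈ 177 J

Step 1 (isobaric): W = PΔV = (522 kPa)(7.26 − 14.7 L) = -3884 J.
After step 1: P = 522 kPa, V = 7.26 L, T = 201.5 K.
Step 2 (isothermal): W = P₁V₁ ln(V₂/V₁) = (3790) ln(21.2/7.26) = 4061 J.
W_total = -3884 + 4061 = 177.5 J.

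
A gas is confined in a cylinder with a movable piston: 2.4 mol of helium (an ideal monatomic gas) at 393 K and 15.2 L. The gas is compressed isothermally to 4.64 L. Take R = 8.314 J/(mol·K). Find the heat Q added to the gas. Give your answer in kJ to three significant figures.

Q ≈ -9.30 kJ

Isothermal ⇒ ΔU = 0, so Q = W = nRT ln(V₂/V₁).
Q = (2.4)(8.314)(393) ln(4.64/15.2) = 7842 × -1.187 = -9305 J.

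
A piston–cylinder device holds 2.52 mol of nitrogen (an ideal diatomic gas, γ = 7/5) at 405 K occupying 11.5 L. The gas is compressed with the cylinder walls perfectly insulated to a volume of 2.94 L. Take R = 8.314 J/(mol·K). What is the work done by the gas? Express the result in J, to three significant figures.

W ≈ -15400 J

Adiabatic: TV^(γ−1) = const with γ = 7/5.
T₂ = T₁ (V₁/V₂)^(γ−1) = 405 × (11.5/2.94)^0.4 = 405 × 1.726 = 698.9 K.
W_by = nCᵥ(T₁ − T₂) = (2.52)(20.79)(405 − 698.9) = -15392 J.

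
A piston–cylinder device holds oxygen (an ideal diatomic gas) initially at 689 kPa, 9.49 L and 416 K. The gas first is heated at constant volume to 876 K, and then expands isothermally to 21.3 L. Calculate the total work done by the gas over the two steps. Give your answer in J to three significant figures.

Step 1 (isochoric): W = 0 (constant volume).
After step 1: P = 1451 kPa (V unchanged).
Step 2 (isothermal): W = P₁V₁ ln(V₂/V₁) = (13769) ln(21.3/9.49) = 11132 J.
W_total = 0 + 11132 = 11132 J.

W_total ≈ 11100 J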